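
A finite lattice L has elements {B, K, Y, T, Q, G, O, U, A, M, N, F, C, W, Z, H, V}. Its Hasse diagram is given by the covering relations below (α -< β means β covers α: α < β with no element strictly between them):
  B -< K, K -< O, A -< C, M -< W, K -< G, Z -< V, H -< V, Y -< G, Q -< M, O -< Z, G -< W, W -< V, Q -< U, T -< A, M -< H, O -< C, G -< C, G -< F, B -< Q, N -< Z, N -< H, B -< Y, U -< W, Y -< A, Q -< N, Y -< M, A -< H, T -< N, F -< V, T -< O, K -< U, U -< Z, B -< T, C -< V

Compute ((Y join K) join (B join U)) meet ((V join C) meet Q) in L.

Q

Y ∨ K = G
B ∨ U = U
G ∨ U = W
V ∨ C = V
V ∧ Q = Q
W ∧ Q = Q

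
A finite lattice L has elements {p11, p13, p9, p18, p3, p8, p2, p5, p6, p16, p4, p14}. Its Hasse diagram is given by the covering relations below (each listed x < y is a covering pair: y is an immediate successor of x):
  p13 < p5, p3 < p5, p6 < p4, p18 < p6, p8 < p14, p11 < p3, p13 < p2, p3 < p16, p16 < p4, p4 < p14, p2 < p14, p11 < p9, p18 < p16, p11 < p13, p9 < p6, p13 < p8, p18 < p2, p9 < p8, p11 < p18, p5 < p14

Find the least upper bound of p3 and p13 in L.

Common upper bounds of {p3, p13}: p14, p5.
The least among these is p5.

p5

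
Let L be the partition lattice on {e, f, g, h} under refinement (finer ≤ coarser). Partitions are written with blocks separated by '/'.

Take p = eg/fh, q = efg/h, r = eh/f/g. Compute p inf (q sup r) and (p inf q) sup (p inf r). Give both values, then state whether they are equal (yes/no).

q sup r = efgh, so p inf (q sup r) = eg/fh inf efgh = eg/fh.
p inf q = eg/f/h and p inf r = e/f/g/h, so (p inf q) sup (p inf r) = eg/f/h sup e/f/g/h = eg/f/h.
Equal: no.

eg/fh; eg/f/h; no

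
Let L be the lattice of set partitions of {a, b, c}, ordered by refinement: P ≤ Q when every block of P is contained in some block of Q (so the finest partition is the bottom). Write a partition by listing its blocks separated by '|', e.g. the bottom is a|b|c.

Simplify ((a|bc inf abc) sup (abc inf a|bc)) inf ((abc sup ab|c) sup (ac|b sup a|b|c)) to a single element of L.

a|bc ∧ abc = a|bc
abc ∧ a|bc = a|bc
a|bc ∨ a|bc = a|bc
abc ∨ ab|c = abc
ac|b ∨ a|b|c = ac|b
abc ∨ ac|b = abc
a|bc ∧ abc = a|bc

a|bc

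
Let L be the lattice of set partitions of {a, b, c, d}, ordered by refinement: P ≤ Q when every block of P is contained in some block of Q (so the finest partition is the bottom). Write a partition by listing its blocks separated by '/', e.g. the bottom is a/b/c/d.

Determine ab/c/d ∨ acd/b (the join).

The join of ab/c/d and acd/b merges any blocks that overlap across the partitions, giving abcd.

abcd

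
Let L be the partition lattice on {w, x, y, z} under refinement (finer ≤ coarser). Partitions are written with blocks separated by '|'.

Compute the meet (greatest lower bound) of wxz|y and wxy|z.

wx|y|z

The meet (common refinement) of wxz|y and wxy|z intersects blocks pairwise, giving wx|y|z.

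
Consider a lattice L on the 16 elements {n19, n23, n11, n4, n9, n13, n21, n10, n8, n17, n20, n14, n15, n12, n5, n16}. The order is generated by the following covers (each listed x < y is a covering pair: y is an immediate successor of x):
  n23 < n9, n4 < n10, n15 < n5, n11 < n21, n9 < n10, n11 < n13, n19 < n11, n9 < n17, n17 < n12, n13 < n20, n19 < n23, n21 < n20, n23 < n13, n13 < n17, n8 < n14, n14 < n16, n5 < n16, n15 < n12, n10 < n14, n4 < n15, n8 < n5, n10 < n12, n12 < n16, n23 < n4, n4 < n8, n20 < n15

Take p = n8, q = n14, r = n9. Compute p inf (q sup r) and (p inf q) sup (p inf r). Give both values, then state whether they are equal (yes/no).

n8; n8; yes

q sup r = n14, so p inf (q sup r) = n8 inf n14 = n8.
p inf q = n8 and p inf r = n23, so (p inf q) sup (p inf r) = n8 sup n23 = n8.
Equal: yes.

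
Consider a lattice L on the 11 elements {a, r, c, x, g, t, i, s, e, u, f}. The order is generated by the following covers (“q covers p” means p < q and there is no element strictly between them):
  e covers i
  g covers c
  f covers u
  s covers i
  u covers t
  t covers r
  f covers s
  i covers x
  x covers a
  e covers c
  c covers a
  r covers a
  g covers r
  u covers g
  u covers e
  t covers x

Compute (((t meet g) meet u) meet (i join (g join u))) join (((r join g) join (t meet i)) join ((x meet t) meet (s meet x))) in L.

u

t ∧ g = r
r ∧ u = r
g ∨ u = u
i ∨ u = u
r ∧ u = r
r ∨ g = g
t ∧ i = x
g ∨ x = u
x ∧ t = x
s ∧ x = x
x ∧ x = x
u ∨ x = u
r ∨ u = u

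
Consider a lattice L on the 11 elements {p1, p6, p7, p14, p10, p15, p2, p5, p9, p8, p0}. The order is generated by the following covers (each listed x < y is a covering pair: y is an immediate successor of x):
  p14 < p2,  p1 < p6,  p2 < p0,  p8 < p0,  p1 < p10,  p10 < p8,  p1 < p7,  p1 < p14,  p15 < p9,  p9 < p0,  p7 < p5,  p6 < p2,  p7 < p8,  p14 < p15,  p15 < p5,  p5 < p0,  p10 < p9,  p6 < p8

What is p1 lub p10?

Common upper bounds of {p1, p10}: p0, p10, p8, p9.
The least among these is p10.

p10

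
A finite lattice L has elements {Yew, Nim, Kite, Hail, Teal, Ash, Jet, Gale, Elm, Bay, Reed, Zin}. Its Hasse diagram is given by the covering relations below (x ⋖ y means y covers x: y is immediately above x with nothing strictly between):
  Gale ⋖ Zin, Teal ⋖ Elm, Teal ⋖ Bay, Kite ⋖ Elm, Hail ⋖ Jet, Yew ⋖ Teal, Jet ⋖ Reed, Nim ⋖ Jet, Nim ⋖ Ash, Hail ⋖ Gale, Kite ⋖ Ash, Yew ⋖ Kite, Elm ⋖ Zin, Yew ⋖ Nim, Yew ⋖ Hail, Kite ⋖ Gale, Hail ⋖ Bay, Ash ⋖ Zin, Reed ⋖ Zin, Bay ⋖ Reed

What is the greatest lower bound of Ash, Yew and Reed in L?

Common lower bounds of {Ash, Yew, Reed}: Yew.
The greatest among these is Yew.

Yew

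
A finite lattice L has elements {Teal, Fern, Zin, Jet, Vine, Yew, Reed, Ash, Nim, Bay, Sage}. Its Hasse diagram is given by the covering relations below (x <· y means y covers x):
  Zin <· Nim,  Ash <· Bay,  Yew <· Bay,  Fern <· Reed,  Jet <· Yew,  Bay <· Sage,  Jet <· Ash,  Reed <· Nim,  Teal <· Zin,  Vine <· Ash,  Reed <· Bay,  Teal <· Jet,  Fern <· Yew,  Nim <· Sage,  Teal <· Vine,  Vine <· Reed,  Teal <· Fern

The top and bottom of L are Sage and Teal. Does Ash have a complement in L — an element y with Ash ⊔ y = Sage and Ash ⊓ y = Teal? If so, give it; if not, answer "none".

Zin

Need y with Ash ∨ y = Sage and Ash ∧ y = Teal.
Checking each element gives: Zin.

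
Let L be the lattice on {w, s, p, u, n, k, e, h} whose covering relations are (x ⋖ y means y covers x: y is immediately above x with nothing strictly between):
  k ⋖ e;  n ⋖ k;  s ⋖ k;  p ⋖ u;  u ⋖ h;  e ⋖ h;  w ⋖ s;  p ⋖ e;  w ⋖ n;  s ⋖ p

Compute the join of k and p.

e

Common upper bounds of {k, p}: e, h.
The least among these is e.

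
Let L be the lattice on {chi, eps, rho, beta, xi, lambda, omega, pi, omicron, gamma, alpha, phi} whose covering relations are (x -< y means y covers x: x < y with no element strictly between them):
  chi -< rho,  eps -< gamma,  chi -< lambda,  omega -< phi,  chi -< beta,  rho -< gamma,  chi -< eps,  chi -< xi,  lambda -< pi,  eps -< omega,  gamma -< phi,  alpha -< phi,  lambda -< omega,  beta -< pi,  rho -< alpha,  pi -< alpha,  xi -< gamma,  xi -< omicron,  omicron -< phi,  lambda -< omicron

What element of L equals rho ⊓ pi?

chi

rho ∧ pi = chi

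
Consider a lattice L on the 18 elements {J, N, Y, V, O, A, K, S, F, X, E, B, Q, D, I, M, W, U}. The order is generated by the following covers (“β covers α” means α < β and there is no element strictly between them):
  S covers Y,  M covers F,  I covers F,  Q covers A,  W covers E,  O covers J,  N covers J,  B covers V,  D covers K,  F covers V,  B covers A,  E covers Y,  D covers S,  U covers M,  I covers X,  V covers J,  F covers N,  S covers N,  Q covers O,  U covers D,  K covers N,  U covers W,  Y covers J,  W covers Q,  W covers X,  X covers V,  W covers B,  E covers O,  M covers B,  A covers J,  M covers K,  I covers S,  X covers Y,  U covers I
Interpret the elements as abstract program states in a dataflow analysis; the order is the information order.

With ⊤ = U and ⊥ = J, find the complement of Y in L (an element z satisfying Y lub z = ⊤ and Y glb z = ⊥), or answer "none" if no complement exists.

M

Need z with Y ∨ z = U and Y ∧ z = J.
Checking each element gives: M.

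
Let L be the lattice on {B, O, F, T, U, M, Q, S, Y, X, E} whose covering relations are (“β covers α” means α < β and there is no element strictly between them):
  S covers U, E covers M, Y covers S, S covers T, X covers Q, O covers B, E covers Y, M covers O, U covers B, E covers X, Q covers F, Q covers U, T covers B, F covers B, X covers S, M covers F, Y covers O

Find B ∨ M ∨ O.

Common upper bounds of {B, M, O}: E, M.
The least among these is M.

M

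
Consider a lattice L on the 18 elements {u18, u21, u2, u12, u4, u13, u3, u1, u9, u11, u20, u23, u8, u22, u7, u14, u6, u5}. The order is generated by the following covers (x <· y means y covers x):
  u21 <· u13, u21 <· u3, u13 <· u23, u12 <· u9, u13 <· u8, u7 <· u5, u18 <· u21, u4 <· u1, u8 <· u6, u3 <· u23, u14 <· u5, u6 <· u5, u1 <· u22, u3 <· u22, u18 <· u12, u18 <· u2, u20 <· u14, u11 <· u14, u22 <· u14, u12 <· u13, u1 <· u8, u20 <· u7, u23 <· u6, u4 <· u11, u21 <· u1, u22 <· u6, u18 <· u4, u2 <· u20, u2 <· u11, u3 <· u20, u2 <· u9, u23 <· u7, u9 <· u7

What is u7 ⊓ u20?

u20

Common lower bounds of {u7, u20}: u18, u2, u20, u21, u3.
The greatest among these is u20.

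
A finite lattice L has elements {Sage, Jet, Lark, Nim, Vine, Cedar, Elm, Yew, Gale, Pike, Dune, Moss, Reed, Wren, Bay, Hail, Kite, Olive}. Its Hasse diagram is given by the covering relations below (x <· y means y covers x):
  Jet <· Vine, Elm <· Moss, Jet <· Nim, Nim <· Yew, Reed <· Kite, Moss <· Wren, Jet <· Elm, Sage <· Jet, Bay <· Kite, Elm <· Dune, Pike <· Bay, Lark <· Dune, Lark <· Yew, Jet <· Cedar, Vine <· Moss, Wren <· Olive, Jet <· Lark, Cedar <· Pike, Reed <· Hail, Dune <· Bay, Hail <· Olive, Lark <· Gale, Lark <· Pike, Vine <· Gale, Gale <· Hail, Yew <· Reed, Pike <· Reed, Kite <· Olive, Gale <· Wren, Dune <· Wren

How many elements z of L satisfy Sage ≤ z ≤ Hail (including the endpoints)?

11

The interval [Sage, Hail] = {Cedar, Gale, Hail, Jet, Lark, Nim, Pike, Reed, Sage, Vine, Yew}, which has 11 elements.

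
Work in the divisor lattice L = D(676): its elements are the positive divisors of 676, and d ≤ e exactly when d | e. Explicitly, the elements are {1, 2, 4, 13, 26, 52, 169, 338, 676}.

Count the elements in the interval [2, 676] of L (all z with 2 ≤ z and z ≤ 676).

6

The interval [2, 676] = {2, 26, 338, 4, 52, 676}, which has 6 elements.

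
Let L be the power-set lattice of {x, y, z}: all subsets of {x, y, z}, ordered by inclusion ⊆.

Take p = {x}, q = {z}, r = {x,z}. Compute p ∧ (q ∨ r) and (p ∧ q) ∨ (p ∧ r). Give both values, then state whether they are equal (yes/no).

{x}; {x}; yes

q ∨ r = {x,z}, so p ∧ (q ∨ r) = {x} ∧ {x,z} = {x}.
p ∧ q = {} and p ∧ r = {x}, so (p ∧ q) ∨ (p ∧ r) = {} ∨ {x} = {x}.
Equal: yes.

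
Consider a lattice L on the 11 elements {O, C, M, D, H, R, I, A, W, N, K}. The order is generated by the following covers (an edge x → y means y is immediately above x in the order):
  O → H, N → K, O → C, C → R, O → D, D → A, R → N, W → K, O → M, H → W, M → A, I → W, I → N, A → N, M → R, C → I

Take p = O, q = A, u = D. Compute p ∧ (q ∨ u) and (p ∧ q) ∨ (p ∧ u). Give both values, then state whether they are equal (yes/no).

O; O; yes

q ∨ u = A, so p ∧ (q ∨ u) = O ∧ A = O.
p ∧ q = O and p ∧ u = O, so (p ∧ q) ∨ (p ∧ u) = O ∨ O = O.
Equal: yes.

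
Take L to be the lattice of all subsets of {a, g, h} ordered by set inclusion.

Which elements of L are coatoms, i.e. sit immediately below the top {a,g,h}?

{a,g}, {a,h}, {g,h}

The coatoms are exactly the elements covered by {a,g,h}: {a,g}, {a,h}, {g,h}.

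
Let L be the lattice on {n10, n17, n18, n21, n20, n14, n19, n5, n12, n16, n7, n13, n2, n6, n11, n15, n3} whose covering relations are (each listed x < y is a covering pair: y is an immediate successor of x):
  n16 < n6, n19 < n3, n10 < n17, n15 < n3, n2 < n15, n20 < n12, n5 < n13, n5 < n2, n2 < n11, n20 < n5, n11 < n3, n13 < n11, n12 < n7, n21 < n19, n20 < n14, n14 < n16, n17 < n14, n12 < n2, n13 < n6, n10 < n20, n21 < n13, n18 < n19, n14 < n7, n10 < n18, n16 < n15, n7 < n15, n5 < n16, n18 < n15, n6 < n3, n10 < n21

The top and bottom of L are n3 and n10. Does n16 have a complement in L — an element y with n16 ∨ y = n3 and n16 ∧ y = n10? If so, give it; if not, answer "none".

Need y with n16 ∨ y = n3 and n16 ∧ y = n10.
Checking each element gives: n19.

n19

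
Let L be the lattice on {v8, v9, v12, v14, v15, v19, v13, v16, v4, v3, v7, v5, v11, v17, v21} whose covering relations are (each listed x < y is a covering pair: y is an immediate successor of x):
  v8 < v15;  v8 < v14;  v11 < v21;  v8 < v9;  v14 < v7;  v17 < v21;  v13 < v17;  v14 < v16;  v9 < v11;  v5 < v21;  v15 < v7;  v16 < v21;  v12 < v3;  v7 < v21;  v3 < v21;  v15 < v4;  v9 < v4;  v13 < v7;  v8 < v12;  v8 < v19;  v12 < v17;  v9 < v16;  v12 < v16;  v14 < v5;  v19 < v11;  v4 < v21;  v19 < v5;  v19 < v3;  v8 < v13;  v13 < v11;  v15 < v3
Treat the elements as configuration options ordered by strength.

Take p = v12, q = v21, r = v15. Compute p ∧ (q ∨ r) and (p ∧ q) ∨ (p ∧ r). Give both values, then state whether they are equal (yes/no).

q ∨ r = v21, so p ∧ (q ∨ r) = v12 ∧ v21 = v12.
p ∧ q = v12 and p ∧ r = v8, so (p ∧ q) ∨ (p ∧ r) = v12 ∨ v8 = v12.
Equal: yes.

v12; v12; yes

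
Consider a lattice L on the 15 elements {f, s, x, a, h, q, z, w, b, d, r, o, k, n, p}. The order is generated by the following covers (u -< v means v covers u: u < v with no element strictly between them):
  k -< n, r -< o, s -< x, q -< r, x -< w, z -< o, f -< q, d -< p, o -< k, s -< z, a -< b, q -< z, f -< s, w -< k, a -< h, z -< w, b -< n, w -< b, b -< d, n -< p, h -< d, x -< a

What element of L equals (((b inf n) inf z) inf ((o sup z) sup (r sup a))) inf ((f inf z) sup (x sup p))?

z

b ∧ n = b
b ∧ z = z
o ∨ z = o
r ∨ a = n
o ∨ n = n
z ∧ n = z
f ∧ z = f
x ∨ p = p
f ∨ p = p
z ∧ p = z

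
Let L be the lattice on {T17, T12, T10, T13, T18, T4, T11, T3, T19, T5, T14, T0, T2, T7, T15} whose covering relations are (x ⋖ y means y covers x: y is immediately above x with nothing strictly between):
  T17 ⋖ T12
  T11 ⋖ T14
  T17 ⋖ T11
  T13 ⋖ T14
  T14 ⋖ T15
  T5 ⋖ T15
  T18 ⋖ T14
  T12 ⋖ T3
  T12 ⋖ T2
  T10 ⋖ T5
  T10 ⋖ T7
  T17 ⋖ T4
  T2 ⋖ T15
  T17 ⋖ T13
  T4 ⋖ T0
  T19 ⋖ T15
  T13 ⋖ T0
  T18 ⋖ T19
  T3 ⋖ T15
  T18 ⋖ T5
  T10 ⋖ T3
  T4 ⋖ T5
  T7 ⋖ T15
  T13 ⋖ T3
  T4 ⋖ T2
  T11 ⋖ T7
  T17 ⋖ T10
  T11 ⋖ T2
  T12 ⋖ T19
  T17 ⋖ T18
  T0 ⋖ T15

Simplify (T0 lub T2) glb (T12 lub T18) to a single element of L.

T19

T0 ∨ T2 = T15
T12 ∨ T18 = T19
T15 ∧ T19 = T19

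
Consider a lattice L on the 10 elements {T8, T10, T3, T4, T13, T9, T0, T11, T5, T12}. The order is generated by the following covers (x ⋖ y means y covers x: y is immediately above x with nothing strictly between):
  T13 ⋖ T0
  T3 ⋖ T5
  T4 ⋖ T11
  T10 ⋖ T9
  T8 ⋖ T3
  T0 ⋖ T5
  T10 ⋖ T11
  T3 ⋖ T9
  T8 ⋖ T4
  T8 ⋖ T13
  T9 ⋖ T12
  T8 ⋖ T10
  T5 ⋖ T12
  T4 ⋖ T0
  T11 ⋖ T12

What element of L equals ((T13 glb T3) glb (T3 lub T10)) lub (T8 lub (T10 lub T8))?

T13 ∧ T3 = T8
T3 ∨ T10 = T9
T8 ∧ T9 = T8
T10 ∨ T8 = T10
T8 ∨ T10 = T10
T8 ∨ T10 = T10

T10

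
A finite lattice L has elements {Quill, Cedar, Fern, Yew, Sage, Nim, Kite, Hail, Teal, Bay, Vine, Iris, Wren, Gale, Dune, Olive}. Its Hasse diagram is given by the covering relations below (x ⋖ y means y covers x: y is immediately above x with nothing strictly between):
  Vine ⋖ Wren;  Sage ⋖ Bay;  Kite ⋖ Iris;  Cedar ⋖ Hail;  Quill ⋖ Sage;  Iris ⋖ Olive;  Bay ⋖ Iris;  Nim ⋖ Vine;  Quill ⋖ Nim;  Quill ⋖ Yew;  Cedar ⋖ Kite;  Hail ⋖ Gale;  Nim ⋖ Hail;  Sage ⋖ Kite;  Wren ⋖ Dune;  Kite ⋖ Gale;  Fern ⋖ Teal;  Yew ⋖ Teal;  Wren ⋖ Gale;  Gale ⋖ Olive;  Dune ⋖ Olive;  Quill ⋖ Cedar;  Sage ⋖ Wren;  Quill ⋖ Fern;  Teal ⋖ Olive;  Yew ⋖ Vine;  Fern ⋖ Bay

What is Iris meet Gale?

Common lower bounds of {Iris, Gale}: Cedar, Kite, Quill, Sage.
The greatest among these is Kite.

Kite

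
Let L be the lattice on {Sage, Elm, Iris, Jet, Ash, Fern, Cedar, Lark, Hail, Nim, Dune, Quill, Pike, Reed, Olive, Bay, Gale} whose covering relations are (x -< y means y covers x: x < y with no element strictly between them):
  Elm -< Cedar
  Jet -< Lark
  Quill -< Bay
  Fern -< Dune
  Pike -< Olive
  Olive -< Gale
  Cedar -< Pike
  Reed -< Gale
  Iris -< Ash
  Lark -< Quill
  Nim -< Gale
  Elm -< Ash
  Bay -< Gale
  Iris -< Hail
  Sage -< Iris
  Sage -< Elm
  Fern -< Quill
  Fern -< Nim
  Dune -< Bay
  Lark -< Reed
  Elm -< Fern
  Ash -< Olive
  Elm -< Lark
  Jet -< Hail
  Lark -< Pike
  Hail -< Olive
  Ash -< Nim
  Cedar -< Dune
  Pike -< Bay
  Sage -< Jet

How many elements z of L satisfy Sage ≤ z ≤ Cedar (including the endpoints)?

The interval [Sage, Cedar] = {Cedar, Elm, Sage}, which has 3 elements.

3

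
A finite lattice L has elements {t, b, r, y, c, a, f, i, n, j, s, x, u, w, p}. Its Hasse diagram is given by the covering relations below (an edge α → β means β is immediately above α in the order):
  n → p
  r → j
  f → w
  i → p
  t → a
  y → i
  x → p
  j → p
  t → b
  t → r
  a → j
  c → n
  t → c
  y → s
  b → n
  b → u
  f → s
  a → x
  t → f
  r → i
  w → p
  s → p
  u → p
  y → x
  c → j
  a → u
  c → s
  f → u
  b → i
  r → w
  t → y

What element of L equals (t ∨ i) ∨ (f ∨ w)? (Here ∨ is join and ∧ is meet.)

p

t ∨ i = i
f ∨ w = w
i ∨ w = p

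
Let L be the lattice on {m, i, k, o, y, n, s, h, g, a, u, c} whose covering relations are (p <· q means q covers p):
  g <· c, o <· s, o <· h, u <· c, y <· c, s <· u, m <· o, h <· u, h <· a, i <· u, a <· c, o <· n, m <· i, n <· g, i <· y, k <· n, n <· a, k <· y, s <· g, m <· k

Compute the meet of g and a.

Common lower bounds of {g, a}: k, m, n, o.
The greatest among these is n.

n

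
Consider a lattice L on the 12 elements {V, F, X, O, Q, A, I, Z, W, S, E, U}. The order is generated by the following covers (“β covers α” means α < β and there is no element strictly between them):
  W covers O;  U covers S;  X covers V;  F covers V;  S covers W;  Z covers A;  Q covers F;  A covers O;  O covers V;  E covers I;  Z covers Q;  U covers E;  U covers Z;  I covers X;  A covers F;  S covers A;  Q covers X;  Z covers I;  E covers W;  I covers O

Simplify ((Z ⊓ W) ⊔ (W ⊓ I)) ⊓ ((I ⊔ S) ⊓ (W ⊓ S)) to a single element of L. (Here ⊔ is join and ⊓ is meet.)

O

Z ∧ W = O
W ∧ I = O
O ∨ O = O
I ∨ S = U
W ∧ S = W
U ∧ W = W
O ∧ W = O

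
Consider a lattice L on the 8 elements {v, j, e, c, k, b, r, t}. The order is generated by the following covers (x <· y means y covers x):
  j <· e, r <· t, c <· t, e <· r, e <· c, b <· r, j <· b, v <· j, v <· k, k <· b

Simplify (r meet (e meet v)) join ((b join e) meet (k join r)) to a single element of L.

r

e ∧ v = v
r ∧ v = v
b ∨ e = r
k ∨ r = r
r ∧ r = r
v ∨ r = r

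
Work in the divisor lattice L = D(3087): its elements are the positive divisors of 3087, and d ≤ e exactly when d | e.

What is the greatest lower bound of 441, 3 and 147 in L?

Common lower bounds of {441, 3, 147}: 1, 3.
The greatest among these is 3.

3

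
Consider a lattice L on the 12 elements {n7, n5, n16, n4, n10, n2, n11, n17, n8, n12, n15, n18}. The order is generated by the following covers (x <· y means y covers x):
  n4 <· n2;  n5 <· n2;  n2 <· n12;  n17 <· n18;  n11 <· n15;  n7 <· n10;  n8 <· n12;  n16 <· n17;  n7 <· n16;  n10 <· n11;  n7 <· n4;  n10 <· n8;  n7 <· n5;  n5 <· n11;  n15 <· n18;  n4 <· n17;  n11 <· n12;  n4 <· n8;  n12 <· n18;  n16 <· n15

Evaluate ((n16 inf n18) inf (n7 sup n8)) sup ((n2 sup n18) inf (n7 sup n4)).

n4

n16 ∧ n18 = n16
n7 ∨ n8 = n8
n16 ∧ n8 = n7
n2 ∨ n18 = n18
n7 ∨ n4 = n4
n18 ∧ n4 = n4
n7 ∨ n4 = n4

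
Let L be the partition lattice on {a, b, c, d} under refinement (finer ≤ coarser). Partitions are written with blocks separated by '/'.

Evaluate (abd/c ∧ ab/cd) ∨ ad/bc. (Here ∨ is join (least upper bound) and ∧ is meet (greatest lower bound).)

abcd

abd/c ∧ ab/cd = ab/c/d
ab/c/d ∨ ad/bc = abcd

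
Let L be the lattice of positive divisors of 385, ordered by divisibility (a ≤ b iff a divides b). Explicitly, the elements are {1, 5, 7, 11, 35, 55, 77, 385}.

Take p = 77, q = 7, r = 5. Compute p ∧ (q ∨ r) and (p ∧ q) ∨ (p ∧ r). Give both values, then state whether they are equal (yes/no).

q ∨ r = 35, so p ∧ (q ∨ r) = 77 ∧ 35 = 7.
p ∧ q = 7 and p ∧ r = 1, so (p ∧ q) ∨ (p ∧ r) = 7 ∨ 1 = 7.
Equal: yes.

7; 7; yes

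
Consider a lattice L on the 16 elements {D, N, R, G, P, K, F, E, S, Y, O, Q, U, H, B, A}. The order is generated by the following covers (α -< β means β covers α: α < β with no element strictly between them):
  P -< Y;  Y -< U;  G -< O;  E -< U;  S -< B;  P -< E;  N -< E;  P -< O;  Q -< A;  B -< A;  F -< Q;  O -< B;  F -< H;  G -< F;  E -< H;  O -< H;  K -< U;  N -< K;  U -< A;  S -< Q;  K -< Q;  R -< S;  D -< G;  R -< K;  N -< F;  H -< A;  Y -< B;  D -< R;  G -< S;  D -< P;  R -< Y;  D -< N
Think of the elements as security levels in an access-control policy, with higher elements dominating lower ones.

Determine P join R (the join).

Y

Common upper bounds of {P, R}: A, B, U, Y.
The least among these is Y.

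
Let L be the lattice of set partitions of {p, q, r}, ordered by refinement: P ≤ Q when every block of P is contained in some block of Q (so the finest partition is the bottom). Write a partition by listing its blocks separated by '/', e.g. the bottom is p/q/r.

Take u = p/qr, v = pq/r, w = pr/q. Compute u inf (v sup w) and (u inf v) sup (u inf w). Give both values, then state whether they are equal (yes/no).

v sup w = pqr, so u inf (v sup w) = p/qr inf pqr = p/qr.
u inf v = p/q/r and u inf w = p/q/r, so (u inf v) sup (u inf w) = p/q/r sup p/q/r = p/q/r.
Equal: no.

p/qr; p/q/r; no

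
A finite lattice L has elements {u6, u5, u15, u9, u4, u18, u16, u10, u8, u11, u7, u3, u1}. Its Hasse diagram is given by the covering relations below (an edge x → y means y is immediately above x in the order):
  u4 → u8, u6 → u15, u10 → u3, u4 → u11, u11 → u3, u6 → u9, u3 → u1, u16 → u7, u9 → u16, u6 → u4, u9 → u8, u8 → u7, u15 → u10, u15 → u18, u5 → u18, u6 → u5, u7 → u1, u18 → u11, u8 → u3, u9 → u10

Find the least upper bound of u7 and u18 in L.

Common upper bounds of {u7, u18}: u1.
The least among these is u1.

u1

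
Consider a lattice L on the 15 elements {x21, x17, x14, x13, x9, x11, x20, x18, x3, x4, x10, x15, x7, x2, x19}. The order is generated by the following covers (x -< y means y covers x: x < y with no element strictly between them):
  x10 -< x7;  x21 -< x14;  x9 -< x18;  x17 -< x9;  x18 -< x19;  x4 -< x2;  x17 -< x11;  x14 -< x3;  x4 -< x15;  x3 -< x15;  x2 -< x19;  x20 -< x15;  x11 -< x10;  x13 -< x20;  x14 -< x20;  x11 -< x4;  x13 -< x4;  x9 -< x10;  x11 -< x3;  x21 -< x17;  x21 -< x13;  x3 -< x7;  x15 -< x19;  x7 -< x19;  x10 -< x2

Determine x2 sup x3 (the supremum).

Common upper bounds of {x2, x3}: x19.
The least among these is x19.

x19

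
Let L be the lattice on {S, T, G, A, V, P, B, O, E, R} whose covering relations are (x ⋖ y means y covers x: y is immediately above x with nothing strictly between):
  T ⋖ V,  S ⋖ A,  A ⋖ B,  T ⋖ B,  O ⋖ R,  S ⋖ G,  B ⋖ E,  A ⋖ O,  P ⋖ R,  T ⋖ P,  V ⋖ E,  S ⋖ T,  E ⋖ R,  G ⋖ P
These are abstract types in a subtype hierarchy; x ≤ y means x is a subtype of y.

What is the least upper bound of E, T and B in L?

E

Common upper bounds of {E, T, B}: E, R.
The least among these is E.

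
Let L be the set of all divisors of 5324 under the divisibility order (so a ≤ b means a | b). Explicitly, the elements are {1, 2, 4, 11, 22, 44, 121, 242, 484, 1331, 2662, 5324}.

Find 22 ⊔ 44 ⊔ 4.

44

In the divisibility order, the join is the least common multiple: lcm(22, 44, 4) = 44.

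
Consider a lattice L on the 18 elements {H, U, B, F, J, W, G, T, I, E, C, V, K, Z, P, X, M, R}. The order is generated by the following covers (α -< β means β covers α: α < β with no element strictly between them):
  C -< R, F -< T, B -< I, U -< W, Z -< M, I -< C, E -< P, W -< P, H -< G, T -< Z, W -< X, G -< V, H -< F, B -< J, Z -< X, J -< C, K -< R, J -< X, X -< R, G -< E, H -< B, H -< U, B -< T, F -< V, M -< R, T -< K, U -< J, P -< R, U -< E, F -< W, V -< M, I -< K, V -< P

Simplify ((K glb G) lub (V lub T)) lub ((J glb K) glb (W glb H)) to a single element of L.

M

K ∧ G = H
V ∨ T = M
H ∨ M = M
J ∧ K = B
W ∧ H = H
B ∧ H = H
M ∨ H = M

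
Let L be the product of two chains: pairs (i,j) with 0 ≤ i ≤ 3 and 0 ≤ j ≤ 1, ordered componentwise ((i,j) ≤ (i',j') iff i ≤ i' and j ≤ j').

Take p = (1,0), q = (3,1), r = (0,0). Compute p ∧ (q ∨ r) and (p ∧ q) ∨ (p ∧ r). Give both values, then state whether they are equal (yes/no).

(1,0); (1,0); yes

q ∨ r = (3,1), so p ∧ (q ∨ r) = (1,0) ∧ (3,1) = (1,0).
p ∧ q = (1,0) and p ∧ r = (0,0), so (p ∧ q) ∨ (p ∧ r) = (1,0) ∨ (0,0) = (1,0).
Equal: yes.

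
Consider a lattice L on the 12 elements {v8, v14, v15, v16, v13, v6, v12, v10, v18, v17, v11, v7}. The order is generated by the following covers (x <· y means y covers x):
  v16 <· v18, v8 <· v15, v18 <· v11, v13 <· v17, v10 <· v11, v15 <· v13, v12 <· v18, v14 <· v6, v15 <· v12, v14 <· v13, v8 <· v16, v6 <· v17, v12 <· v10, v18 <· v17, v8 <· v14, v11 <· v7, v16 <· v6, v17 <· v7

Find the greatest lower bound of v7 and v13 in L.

Common lower bounds of {v7, v13}: v13, v14, v15, v8.
The greatest among these is v13.

v13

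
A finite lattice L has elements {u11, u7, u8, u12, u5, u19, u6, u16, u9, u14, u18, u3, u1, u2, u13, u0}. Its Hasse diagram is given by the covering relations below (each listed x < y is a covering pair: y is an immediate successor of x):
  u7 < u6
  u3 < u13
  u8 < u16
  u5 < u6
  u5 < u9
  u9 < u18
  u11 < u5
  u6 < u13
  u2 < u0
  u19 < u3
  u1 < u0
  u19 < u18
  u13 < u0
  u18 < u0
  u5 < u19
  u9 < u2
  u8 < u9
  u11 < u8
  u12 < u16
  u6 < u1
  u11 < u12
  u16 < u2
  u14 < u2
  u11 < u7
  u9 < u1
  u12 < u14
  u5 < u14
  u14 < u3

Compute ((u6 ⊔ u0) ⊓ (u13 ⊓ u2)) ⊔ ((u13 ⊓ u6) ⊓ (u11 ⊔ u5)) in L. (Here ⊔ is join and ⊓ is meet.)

u6 ∨ u0 = u0
u13 ∧ u2 = u14
u0 ∧ u14 = u14
u13 ∧ u6 = u6
u11 ∨ u5 = u5
u6 ∧ u5 = u5
u14 ∨ u5 = u14

u14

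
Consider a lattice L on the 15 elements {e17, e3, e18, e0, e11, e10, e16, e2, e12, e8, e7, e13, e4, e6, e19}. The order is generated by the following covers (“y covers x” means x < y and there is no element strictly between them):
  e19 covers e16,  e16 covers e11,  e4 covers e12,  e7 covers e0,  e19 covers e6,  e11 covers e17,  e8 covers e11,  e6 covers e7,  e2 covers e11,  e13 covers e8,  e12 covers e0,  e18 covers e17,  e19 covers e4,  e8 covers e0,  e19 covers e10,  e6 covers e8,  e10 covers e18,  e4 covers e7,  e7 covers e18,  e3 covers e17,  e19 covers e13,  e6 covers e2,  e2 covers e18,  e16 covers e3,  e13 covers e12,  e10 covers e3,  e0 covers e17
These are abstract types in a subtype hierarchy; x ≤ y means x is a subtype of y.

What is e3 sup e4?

Common upper bounds of {e3, e4}: e19.
The least among these is e19.

e19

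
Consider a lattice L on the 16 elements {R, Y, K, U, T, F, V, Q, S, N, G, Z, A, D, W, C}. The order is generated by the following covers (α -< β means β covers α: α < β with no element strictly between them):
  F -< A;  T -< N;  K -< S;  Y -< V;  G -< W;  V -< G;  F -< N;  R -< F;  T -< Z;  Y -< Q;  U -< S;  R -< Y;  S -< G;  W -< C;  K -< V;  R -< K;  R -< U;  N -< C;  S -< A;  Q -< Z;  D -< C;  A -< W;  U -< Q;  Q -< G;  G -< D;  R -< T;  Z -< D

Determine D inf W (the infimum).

G

Common lower bounds of {D, W}: G, K, Q, R, S, U, V, Y.
The greatest among these is G.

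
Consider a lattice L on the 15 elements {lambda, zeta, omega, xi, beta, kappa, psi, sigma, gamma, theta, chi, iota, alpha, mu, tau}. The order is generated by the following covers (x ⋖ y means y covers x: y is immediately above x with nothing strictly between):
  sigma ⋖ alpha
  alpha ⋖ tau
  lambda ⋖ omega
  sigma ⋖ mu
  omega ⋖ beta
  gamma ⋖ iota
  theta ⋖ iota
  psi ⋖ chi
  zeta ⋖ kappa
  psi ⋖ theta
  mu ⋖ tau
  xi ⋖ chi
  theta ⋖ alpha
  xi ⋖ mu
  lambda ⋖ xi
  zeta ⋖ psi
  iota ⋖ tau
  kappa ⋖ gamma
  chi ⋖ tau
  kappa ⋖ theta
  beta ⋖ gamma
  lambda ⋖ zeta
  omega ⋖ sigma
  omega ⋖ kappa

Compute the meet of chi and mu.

Common lower bounds of {chi, mu}: lambda, xi.
The greatest among these is xi.

xi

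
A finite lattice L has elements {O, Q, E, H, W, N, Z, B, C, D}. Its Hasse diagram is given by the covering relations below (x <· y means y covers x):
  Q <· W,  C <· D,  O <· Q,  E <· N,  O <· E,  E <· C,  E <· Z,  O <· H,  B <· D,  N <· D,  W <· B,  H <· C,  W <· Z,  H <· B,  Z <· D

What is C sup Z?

Common upper bounds of {C, Z}: D.
The least among these is D.

D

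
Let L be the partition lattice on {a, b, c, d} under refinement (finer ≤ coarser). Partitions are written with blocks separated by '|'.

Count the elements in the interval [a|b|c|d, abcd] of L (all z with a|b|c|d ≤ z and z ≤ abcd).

The interval [a|b|c|d, abcd] = {abcd, abc|d, abd|c, ab|cd, ab|c|d, acd|b, ac|bd, ac|b|d, ad|bc, ad|b|c, a|bcd, a|bc|d, a|bd|c, a|b|cd, a|b|c|d}, which has 15 elements.

15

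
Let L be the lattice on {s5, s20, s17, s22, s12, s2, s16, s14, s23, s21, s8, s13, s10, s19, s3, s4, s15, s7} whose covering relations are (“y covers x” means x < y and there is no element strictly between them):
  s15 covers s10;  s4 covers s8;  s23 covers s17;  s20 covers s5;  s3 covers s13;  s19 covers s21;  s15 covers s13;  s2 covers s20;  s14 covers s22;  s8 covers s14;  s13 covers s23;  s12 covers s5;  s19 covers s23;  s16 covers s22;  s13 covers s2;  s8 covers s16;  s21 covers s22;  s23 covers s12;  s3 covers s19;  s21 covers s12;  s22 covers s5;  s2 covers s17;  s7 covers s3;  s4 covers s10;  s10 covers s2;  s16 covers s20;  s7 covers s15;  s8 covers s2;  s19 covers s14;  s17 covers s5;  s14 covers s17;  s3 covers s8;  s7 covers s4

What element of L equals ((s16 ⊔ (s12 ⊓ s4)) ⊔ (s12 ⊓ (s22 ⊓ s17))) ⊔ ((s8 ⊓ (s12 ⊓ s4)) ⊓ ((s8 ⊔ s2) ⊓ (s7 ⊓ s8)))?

s16

s12 ∧ s4 = s5
s16 ∨ s5 = s16
s22 ∧ s17 = s5
s12 ∧ s5 = s5
s16 ∨ s5 = s16
s12 ∧ s4 = s5
s8 ∧ s5 = s5
s8 ∨ s2 = s8
s7 ∧ s8 = s8
s8 ∧ s8 = s8
s5 ∧ s8 = s5
s16 ∨ s5 = s16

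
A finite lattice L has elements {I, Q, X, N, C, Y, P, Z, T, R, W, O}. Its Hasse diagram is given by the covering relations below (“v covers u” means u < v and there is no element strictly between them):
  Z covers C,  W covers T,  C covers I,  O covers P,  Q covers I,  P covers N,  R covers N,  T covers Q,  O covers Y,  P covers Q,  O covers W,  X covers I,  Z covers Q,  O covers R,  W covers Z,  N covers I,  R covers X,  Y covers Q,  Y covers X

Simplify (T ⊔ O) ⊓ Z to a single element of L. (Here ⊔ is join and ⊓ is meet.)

T ∨ O = O
O ∧ Z = Z

Z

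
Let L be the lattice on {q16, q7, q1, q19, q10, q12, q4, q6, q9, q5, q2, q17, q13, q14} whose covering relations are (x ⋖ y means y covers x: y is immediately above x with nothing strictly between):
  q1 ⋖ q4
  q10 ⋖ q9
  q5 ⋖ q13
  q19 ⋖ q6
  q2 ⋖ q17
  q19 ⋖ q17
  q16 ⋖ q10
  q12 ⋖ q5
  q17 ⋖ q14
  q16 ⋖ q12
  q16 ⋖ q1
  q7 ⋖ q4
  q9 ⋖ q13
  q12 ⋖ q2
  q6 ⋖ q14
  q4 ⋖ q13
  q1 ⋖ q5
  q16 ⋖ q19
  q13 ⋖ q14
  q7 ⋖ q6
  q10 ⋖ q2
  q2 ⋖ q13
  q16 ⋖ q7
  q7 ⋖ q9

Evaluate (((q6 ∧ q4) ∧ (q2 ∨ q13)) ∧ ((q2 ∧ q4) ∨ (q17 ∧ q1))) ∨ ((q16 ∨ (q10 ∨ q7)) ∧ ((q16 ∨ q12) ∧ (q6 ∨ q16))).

q16

q6 ∧ q4 = q7
q2 ∨ q13 = q13
q7 ∧ q13 = q7
q2 ∧ q4 = q16
q17 ∧ q1 = q16
q16 ∨ q16 = q16
q7 ∧ q16 = q16
q10 ∨ q7 = q9
q16 ∨ q9 = q9
q16 ∨ q12 = q12
q6 ∨ q16 = q6
q12 ∧ q6 = q16
q9 ∧ q16 = q16
q16 ∨ q16 = q16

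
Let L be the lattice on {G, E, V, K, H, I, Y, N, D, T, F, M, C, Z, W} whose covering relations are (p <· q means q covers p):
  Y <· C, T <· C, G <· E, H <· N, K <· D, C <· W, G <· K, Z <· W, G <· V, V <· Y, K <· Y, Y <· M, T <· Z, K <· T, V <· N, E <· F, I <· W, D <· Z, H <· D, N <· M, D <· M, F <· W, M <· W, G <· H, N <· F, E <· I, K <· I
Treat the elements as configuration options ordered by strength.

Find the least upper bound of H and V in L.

Common upper bounds of {H, V}: F, M, N, W.
The least among these is N.

N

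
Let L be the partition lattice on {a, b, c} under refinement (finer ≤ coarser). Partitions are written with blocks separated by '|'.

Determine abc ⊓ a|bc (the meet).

The meet (common refinement) of abc and a|bc intersects blocks pairwise, giving a|bc.

a|bc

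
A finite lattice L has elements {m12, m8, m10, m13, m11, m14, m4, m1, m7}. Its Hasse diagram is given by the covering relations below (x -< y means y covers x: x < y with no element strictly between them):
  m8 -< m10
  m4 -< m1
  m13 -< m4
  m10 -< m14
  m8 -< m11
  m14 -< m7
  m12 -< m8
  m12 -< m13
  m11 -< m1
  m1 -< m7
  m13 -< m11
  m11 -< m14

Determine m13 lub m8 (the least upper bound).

Common upper bounds of {m13, m8}: m1, m11, m14, m7.
The least among these is m11.

m11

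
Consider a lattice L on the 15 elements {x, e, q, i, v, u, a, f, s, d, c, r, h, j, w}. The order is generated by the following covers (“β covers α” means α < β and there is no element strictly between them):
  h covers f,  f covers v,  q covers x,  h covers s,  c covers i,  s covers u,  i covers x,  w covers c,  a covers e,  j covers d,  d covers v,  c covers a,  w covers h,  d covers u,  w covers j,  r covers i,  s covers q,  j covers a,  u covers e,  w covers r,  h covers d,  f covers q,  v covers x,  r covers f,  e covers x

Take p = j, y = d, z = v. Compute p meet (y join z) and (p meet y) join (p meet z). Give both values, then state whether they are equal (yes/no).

d; d; yes

y join z = d, so p meet (y join z) = j meet d = d.
p meet y = d and p meet z = v, so (p meet y) join (p meet z) = d join v = d.
Equal: yes.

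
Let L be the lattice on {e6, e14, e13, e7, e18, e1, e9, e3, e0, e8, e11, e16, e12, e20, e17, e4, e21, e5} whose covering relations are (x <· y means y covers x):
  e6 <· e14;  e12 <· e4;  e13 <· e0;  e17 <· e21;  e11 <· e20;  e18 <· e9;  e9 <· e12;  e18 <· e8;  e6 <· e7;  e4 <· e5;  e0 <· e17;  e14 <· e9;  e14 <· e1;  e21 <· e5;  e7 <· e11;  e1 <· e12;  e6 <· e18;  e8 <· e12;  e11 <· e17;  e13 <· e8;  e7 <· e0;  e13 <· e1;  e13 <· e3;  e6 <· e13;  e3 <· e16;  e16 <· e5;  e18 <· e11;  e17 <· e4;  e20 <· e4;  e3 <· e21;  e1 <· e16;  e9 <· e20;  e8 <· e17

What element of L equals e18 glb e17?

e18

e18 ∧ e17 = e18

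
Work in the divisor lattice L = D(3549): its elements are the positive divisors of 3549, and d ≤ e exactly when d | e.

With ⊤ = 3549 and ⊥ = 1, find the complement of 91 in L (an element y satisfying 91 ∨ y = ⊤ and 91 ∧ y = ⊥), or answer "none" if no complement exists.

For every candidate y, either 91 ∨ y ≠ 3549 or 91 ∧ y ≠ 1; no complement exists.

none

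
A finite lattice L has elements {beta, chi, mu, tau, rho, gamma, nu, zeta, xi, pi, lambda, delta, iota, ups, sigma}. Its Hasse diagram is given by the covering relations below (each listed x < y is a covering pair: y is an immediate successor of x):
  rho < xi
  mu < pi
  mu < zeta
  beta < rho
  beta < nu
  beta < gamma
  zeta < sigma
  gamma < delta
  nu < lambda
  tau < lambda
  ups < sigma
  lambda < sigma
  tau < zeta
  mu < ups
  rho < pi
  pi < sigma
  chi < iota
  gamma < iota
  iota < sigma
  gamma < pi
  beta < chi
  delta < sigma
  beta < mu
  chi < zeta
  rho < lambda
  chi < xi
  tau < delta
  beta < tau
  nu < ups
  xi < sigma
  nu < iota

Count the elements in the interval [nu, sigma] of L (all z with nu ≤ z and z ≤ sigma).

The interval [nu, sigma] = {iota, lambda, nu, sigma, ups}, which has 5 elements.

5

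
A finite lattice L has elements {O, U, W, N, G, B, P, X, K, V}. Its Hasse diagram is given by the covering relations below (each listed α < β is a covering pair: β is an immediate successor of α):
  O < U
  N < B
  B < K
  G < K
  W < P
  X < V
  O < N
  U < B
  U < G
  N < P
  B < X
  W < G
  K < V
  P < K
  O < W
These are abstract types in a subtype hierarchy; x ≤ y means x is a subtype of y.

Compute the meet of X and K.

Common lower bounds of {X, K}: B, N, O, U.
The greatest among these is B.

B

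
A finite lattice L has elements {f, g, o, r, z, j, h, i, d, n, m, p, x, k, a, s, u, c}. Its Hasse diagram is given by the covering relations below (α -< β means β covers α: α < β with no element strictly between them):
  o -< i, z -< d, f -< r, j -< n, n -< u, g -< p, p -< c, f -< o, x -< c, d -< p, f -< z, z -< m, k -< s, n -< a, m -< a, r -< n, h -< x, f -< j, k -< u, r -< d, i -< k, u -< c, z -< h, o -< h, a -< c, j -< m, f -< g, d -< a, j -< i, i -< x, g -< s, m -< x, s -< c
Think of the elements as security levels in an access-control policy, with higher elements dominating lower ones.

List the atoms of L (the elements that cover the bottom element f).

The atoms are exactly the elements that cover f: g, j, o, r, z.

g, j, o, r, z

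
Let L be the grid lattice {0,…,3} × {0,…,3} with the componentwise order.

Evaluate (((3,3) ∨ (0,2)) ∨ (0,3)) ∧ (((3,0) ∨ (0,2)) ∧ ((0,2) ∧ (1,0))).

(0,0)

(3,3) ∨ (0,2) = (3,3)
(3,3) ∨ (0,3) = (3,3)
(3,0) ∨ (0,2) = (3,2)
(0,2) ∧ (1,0) = (0,0)
(3,2) ∧ (0,0) = (0,0)
(3,3) ∧ (0,0) = (0,0)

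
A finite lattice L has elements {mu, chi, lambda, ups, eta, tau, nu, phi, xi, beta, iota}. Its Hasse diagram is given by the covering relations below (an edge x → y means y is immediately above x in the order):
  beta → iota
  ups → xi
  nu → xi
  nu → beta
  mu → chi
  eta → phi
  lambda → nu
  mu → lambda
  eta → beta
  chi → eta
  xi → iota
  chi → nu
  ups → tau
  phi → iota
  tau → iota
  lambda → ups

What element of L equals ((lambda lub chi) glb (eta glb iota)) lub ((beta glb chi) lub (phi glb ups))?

lambda ∨ chi = nu
eta ∧ iota = eta
nu ∧ eta = chi
beta ∧ chi = chi
phi ∧ ups = mu
chi ∨ mu = chi
chi ∨ chi = chi

chi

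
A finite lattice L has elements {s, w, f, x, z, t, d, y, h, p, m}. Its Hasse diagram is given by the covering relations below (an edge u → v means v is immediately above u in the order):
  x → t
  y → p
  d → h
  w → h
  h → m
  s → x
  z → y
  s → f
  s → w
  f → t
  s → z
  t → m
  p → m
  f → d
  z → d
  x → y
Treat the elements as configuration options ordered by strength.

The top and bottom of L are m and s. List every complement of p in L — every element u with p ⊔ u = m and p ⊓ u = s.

Need u with p ∨ u = m and p ∧ u = s.
Checking each element gives: f, w.

f, w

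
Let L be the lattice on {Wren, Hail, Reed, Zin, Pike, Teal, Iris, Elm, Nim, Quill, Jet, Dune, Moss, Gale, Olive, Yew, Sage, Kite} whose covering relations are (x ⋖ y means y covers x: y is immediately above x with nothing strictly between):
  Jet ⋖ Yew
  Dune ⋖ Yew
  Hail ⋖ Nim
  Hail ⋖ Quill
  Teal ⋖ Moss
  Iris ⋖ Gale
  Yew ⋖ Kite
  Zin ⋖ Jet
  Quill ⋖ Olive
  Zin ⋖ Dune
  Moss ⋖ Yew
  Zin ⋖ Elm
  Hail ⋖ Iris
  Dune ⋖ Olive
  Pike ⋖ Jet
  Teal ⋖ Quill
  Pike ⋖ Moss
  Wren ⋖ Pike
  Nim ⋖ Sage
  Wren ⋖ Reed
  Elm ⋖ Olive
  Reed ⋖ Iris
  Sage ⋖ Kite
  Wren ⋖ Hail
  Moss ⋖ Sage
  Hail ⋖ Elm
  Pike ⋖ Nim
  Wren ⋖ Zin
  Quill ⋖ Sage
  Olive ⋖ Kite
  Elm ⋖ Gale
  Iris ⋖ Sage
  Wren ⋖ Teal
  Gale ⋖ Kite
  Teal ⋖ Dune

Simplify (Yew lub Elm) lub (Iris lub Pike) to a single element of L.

Kite

Yew ∨ Elm = Kite
Iris ∨ Pike = Sage
Kite ∨ Sage = Kite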